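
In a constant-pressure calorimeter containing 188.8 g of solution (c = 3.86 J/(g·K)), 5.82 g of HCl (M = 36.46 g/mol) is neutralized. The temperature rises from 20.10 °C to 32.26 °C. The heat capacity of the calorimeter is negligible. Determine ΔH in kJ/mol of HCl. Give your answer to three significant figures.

ΔH = -55.5 kJ/mol

|ΔT| = |32.26 − 20.10| = 12.16 °C
|q_surr| = (188.8 × 3.86) × 12.16 = 728.768 × 12.16 = 8862 J
n(HCl) = 5.82 / 36.46 = 0.1596 mol
Temperature rose, so q_rxn = −|q_surr| = -8.862 kJ
ΔH = q_rxn / n = -55.53 kJ/mol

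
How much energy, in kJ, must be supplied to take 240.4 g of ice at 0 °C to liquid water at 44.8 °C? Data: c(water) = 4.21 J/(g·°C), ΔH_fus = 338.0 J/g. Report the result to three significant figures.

q1 (melt at 0 °C): 240.4 × 338.0 = 81255 J
q2 (heat water 0.0→44.8 °C): 240.4 × 4.21 × 44.8 = 45341 J
Total: 81255 + 45341 = 126596 J = 127 kJ

q = 127 kJ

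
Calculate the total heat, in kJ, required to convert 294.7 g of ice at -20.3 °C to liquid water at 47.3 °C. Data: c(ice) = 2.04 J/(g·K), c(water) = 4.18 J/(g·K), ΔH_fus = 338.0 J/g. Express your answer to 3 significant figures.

q = 170 kJ

q1 (heat ice -20.3→0.0 °C): 294.7 × 2.04 × 20.3 = 12204 J
q2 (melt at 0 °C): 294.7 × 338.0 = 99609 J
q3 (heat water 0.0→47.3 °C): 294.7 × 4.18 × 47.3 = 58266 J
Total: 12204 + 99609 + 58266 = 170079 J = 170 kJ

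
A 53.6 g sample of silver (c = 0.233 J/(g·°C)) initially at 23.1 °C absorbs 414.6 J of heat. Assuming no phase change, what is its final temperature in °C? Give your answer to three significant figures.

T_f = 56.3 °C

ΔT = q / (m c) = 414.6 / (53.6 × 0.233) = 33.20 °C
T_f = 23.1 + 33.20 = 56.30 °C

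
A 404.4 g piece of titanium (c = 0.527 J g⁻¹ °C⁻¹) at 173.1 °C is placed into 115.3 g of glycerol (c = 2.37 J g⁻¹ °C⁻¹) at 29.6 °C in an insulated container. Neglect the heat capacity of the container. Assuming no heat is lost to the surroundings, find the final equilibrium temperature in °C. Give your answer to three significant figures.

T_f = 92.5 °C

Heat lost by titanium = heat gained by glycerol.
(404.4)(0.527)(173.1 − T) = (115.3)(2.37)(T − 29.6)
213.1188 (173.1 − T) = 273.261 (T − 29.6)
36891 − 213.1188 T = 273.261 T − 8088.5
44979.5 = 486.3798 T
T = 92.48 °C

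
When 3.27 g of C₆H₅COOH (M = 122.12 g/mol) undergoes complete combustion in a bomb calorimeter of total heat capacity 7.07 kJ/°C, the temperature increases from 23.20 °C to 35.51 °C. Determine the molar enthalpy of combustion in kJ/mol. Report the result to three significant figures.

ΔH = -3250 kJ/mol

ΔT = 35.51 − 23.20 = 12.31 °C
q_cal = C_cal × ΔT = 7.07 × 12.31 = 87.0317 kJ
n = 3.27 / 122.12 = 0.02678 mol
q_rxn = −q_cal = -87.0317 kJ
ΔH = -87.0317 / 0.02678 = -3250 kJ/mol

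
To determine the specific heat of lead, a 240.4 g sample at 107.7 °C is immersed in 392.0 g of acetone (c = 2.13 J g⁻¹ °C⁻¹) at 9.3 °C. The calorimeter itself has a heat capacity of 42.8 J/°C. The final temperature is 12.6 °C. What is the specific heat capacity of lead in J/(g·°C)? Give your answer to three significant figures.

c = 0.127 J/(g·°C)

q_gained = (392.0 × 2.13 + 42.8) × (12.6 − 9.3) = 2897 J
q_lost = 240.4 × c × (107.7 − 12.6) = 22862.04 c
Set equal: c = 2897 / 22862.04 = 0.127 J/(g·°C)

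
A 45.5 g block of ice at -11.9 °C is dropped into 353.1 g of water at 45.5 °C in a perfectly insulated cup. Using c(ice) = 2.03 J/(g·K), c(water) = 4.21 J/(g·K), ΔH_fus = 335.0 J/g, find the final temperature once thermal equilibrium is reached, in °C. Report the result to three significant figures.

Heat to bring ice to 0 °C and melt it: q₁ = 45.5×2.03×11.9 + 45.5×335.0 = 16342 J
Heat the water can supply cooling to 0 °C: 353.1×4.21×45.5 = 67638.1 J > q₁, so all ice melts.
Energy balance: 353.1×4.21×(45.5 − T) = 16342 + 45.5×4.21×(T − 0)
1486.551(45.5 − T) = 16342 + 191.555 T
67638.1 − 16342 = 1678.106 T
T = 51296.1 / 1678.106 = 30.57 °C

T_f = 30.6 °C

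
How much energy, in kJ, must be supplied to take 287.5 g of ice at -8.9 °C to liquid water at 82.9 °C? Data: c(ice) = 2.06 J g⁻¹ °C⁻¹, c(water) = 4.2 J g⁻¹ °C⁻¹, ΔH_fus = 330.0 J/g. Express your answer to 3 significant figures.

q1 (heat ice -8.9→0.0 °C): 287.5 × 2.06 × 8.9 = 5271 J
q2 (melt at 0 °C): 287.5 × 330.0 = 94875 J
q3 (heat water 0.0→82.9 °C): 287.5 × 4.2 × 82.9 = 100102 J
Total: 5271 + 94875 + 100102 = 200248 J = 200 kJ

q = 200 kJ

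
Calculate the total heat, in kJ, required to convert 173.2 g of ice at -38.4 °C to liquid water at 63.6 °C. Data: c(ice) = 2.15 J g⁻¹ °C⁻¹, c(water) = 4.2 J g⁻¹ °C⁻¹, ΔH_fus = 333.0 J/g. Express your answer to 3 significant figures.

q1 (heat ice -38.4→0.0 °C): 173.2 × 2.15 × 38.4 = 14299 J
q2 (melt at 0 °C): 173.2 × 333.0 = 57676 J
q3 (heat water 0.0→63.6 °C): 173.2 × 4.2 × 63.6 = 46265 J
Total: 14299 + 57676 + 46265 = 118240 J = 118 kJ

q = 118 kJ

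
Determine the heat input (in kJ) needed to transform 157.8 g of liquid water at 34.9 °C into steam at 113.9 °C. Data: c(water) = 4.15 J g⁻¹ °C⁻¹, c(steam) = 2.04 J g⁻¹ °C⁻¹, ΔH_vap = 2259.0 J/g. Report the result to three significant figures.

q1 (heat water 34.9→100.0 °C): 157.8 × 4.15 × 65.1 = 42632 J
q2 (vaporize at 100 °C): 157.8 × 2259.0 = 356470 J
q3 (heat steam 100.0→113.9 °C): 157.8 × 2.04 × 13.9 = 4475 J
Total: 42632 + 356470 + 4475 = 403577 J = 404 kJ

q = 404 kJ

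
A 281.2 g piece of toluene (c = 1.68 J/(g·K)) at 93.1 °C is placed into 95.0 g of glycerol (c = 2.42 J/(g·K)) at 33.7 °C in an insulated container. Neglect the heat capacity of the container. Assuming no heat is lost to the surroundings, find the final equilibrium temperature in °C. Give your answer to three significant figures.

Heat lost by toluene = heat gained by glycerol.
(281.2)(1.68)(93.1 − T) = (95.0)(2.42)(T − 33.7)
472.416 (93.1 − T) = 229.9 (T − 33.7)
43982 − 472.416 T = 229.9 T − 7747.6
51729.6 = 702.316 T
T = 73.66 °C

T_f = 73.7 °C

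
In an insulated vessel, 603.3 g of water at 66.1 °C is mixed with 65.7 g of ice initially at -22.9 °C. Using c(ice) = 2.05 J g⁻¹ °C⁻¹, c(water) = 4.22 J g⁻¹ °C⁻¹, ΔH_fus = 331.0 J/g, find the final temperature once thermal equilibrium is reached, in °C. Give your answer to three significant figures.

T_f = 50.8 °C

Heat to bring ice to 0 °C and melt it: q₁ = 65.7×2.05×22.9 + 65.7×331.0 = 24831 J
Heat the water can supply cooling to 0 °C: 603.3×4.22×66.1 = 168286 J > q₁, so all ice melts.
Energy balance: 603.3×4.22×(66.1 − T) = 24831 + 65.7×4.22×(T − 0)
2545.926(66.1 − T) = 24831 + 277.254 T
168286 − 24831 = 2823.180 T
T = 143455 / 2823.180 = 50.81 °C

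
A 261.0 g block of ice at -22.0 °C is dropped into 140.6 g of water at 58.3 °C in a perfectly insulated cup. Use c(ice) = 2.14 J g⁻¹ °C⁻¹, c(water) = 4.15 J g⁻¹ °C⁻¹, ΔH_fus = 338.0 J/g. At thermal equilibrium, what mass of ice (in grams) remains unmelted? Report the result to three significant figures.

Heat to warm all ice to 0 °C: 261.0×2.14×22.0 = 12288 J
Heat released by water cooling to 0 °C: 140.6×4.15×58.3 = 34017 J
34017 J < 12288 + 261.0×338.0 = 100506 J, so not all ice melts; final T = 0 °C.
Heat left for melting: 34017 − 12288 = 21729 J
Mass melted = 21729 / 338.0 = 64.29 g
Ice remaining = 261.0 − 64.29 = 196.71 g

m_ice remaining = 197 g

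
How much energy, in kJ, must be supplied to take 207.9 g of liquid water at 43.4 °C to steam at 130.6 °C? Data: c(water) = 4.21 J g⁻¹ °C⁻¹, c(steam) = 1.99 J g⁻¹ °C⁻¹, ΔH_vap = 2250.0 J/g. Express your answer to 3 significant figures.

q = 530 kJ

q1 (heat water 43.4→100.0 °C): 207.9 × 4.21 × 56.6 = 49540 J
q2 (vaporize at 100 °C): 207.9 × 2250.0 = 467775 J
q3 (heat steam 100.0→130.6 °C): 207.9 × 1.99 × 30.6 = 12660 J
Total: 49540 + 467775 + 12660 = 529975 J = 530 kJ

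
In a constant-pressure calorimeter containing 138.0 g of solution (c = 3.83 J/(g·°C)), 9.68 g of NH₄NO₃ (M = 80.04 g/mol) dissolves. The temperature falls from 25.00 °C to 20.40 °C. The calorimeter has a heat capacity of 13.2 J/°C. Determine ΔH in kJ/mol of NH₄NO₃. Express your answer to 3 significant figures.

|ΔT| = |20.40 − 25.00| = 4.60 °C
|q_surr| = (138.0 × 3.83 + 13.2) × 4.60 = 541.74 × 4.60 = 2492 J
n(NH₄NO₃) = 9.68 / 80.04 = 0.1209 mol
Temperature fell, so q_rxn = +|q_surr| = 2.492 kJ
ΔH = q_rxn / n = 20.61 kJ/mol

ΔH = 20.6 kJ/mol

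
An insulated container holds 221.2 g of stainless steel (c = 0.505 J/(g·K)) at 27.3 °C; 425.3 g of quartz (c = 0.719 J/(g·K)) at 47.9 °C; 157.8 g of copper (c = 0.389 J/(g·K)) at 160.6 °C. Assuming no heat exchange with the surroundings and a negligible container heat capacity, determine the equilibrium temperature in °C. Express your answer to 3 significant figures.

Σ mᵢcᵢ(T − Tᵢ) = 0  ⇒  T = Σ mᵢcᵢTᵢ / Σ mᵢcᵢ
Σ mᵢcᵢ = 221.2×0.505 + 425.3×0.719 + 157.8×0.389 = 478.8809
Σ mᵢcᵢTᵢ = 111.706×27.3 + 305.7907×47.9 + 61.3842×160.6 = 27555
T = 27555 / 478.8809 = 57.54 °C

T_f = 57.5 °C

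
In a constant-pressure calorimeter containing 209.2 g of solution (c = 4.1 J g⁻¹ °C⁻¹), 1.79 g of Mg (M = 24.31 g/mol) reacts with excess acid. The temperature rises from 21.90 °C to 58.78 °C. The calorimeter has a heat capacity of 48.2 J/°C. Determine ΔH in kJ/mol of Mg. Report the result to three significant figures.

|ΔT| = |58.78 − 21.90| = 36.88 °C
|q_surr| = (209.2 × 4.1 + 48.2) × 36.88 = 905.92 × 36.88 = 33410 J
n(Mg) = 1.79 / 24.31 = 0.07363 mol
Temperature rose, so q_rxn = −|q_surr| = -33.41 kJ
ΔH = q_rxn / n = -453.8 kJ/mol

ΔH = -454 kJ/mol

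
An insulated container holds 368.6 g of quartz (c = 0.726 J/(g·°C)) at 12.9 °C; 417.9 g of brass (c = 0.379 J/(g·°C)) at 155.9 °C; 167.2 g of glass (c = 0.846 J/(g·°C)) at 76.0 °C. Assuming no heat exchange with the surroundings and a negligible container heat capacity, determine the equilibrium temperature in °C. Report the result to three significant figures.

T_f = 68.5 °C

Σ mᵢcᵢ(T − Tᵢ) = 0  ⇒  T = Σ mᵢcᵢTᵢ / Σ mᵢcᵢ
Σ mᵢcᵢ = 368.6×0.726 + 417.9×0.379 + 167.2×0.846 = 567.4389
Σ mᵢcᵢTᵢ = 267.6036×12.9 + 158.3841×155.9 + 141.4512×76.0 = 38894
T = 38894 / 567.4389 = 68.54 °C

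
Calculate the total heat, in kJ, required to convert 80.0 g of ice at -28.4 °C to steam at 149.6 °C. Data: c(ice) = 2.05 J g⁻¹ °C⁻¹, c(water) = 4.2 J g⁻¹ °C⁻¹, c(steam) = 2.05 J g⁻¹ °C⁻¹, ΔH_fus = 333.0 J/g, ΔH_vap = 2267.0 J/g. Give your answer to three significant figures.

q = 254 kJ

q1 (heat ice -28.4→0.0 °C): 80.0 × 2.05 × 28.4 = 4658 J
q2 (melt at 0 °C): 80.0 × 333.0 = 26640 J
q3 (heat water 0.0→100.0 °C): 80.0 × 4.2 × 100.0 = 33600 J
q4 (vaporize at 100 °C): 80.0 × 2267.0 = 181360 J
q5 (heat steam 100.0→149.6 °C): 80.0 × 2.05 × 49.6 = 8134 J
Total: 4658 + 26640 + 33600 + 181360 + 8134 = 254392 J = 254 kJ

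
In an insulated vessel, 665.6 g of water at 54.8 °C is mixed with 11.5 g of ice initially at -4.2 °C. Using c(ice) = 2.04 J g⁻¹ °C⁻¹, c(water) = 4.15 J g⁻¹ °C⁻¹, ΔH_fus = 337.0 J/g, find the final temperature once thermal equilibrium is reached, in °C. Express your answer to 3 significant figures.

Heat to bring ice to 0 °C and melt it: q₁ = 11.5×2.04×4.2 + 11.5×337.0 = 3974.0 J
Heat the water can supply cooling to 0 °C: 665.6×4.15×54.8 = 151371 J > q₁, so all ice melts.
Energy balance: 665.6×4.15×(54.8 − T) = 3974.0 + 11.5×4.15×(T − 0)
2762.24(54.8 − T) = 3974.0 + 47.725 T
151371 − 3974.0 = 2809.965 T
T = 147397.0 / 2809.965 = 52.46 °C

T_f = 52.5 °C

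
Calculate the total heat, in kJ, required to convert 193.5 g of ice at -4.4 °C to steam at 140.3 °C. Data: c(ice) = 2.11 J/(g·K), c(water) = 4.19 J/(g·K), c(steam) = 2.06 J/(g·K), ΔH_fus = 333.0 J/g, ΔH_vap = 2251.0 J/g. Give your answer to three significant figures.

q1 (heat ice -4.4→0.0 °C): 193.5 × 2.11 × 4.4 = 1796 J
q2 (melt at 0 °C): 193.5 × 333.0 = 64436 J
q3 (heat water 0.0→100.0 °C): 193.5 × 4.19 × 100.0 = 81077 J
q4 (vaporize at 100 °C): 193.5 × 2251.0 = 435569 J
q5 (heat steam 100.0→140.3 °C): 193.5 × 2.06 × 40.3 = 16064 J
Total: 1796 + 64436 + 81077 + 435569 + 16064 = 598942 J = 599 kJ

q = 599 kJ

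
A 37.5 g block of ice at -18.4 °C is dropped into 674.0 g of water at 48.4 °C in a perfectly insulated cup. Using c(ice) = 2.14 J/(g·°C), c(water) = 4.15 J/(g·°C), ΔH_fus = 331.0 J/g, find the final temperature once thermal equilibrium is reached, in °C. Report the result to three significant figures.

Heat to bring ice to 0 °C and melt it: q₁ = 37.5×2.14×18.4 + 37.5×331.0 = 13889 J
Heat the water can supply cooling to 0 °C: 674.0×4.15×48.4 = 135380 J > q₁, so all ice melts.
Energy balance: 674.0×4.15×(48.4 − T) = 13889 + 37.5×4.15×(T − 0)
2797.1(48.4 − T) = 13889 + 155.625 T
135380 − 13889 = 2952.725 T
T = 121491 / 2952.725 = 41.145 °C

T_f = 41.1 °C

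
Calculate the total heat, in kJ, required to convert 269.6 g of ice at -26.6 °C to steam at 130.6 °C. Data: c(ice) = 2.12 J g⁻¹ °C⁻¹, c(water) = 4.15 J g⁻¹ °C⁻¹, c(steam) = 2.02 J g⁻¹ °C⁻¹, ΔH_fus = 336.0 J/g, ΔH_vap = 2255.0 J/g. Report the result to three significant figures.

q = 842 kJ

q1 (heat ice -26.6→0.0 °C): 269.6 × 2.12 × 26.6 = 15203 J
q2 (melt at 0 °C): 269.6 × 336.0 = 90586 J
q3 (heat water 0.0→100.0 °C): 269.6 × 4.15 × 100.0 = 111884 J
q4 (vaporize at 100 °C): 269.6 × 2255.0 = 607948 J
q5 (heat steam 100.0→130.6 °C): 269.6 × 2.02 × 30.6 = 16665 J
Total: 15203 + 90586 + 111884 + 607948 + 16665 = 842286 J = 842 kJ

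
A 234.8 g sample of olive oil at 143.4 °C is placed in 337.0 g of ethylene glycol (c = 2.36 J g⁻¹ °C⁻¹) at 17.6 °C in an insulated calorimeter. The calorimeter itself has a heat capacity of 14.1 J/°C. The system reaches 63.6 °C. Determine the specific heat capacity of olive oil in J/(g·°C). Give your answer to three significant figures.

q_gained = (337.0 × 2.36 + 14.1) × (63.6 − 17.6) = 37230 J
q_lost = 234.8 × c × (143.4 − 63.6) = 18737.04 c
Set equal: c = 37230 / 18737.04 = 1.99 J/(g·°C)

c = 1.99 J/(g·°C)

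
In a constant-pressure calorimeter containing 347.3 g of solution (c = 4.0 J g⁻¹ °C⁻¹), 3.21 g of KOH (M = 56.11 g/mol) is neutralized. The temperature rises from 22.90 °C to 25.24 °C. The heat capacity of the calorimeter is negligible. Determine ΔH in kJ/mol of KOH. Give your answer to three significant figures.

ΔH = -56.8 kJ/mol

|ΔT| = |25.24 − 22.90| = 2.34 °C
|q_surr| = (347.3 × 4.0) × 2.34 = 1389.2 × 2.34 = 3251 J
n(KOH) = 3.21 / 56.11 = 0.05721 mol
Temperature rose, so q_rxn = −|q_surr| = -3.251 kJ
ΔH = q_rxn / n = -56.83 kJ/mol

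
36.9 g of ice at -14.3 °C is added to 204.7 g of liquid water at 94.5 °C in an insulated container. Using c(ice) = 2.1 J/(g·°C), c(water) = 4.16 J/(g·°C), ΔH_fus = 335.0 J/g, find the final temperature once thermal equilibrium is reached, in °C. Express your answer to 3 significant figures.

T_f = 66.7 °C

Heat to bring ice to 0 °C and melt it: q₁ = 36.9×2.1×14.3 + 36.9×335.0 = 13470 J
Heat the water can supply cooling to 0 °C: 204.7×4.16×94.5 = 80471.7 J > q₁, so all ice melts.
Energy balance: 204.7×4.16×(94.5 − T) = 13470 + 36.9×4.16×(T − 0)
851.552(94.5 − T) = 13470 + 153.504 T
80471.7 − 13470 = 1005.056 T
T = 67001.7 / 1005.056 = 66.66 °C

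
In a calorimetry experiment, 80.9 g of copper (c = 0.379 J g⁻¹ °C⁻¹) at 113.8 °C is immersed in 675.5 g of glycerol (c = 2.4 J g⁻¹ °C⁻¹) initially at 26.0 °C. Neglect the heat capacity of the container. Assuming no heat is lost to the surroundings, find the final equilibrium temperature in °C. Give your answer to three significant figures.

Heat lost by copper = heat gained by glycerol.
(80.9)(0.379)(113.8 − T) = (675.5)(2.4)(T − 26.0)
30.6611 (113.8 − T) = 1621.2 (T − 26.0)
3489.2 − 30.6611 T = 1621.2 T − 42151
45640.2 = 1651.8611 T
T = 27.63 °C

T_f = 27.6 °C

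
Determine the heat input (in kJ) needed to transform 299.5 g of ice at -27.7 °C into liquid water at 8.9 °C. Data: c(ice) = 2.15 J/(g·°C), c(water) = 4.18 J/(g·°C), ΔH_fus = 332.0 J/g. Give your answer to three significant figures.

q1 (heat ice -27.7→0.0 °C): 299.5 × 2.15 × 27.7 = 17837 J
q2 (melt at 0 °C): 299.5 × 332.0 = 99434 J
q3 (heat water 0.0→8.9 °C): 299.5 × 4.18 × 8.9 = 11142 J
Total: 17837 + 99434 + 11142 = 128413 J = 128 kJ

q = 128 kJ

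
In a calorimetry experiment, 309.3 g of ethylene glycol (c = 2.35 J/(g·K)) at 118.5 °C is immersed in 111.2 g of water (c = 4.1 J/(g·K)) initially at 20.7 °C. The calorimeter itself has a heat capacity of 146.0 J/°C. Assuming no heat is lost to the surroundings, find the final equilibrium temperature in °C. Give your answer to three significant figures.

T_f = 74.2 °C

Heat lost by ethylene glycol = heat gained by water + calorimeter.
(309.3)(2.35)(118.5 − T) = [(111.2)(4.1) + 146.0](T − 20.7)
726.855 (118.5 − T) = 601.92 (T − 20.7)
86132 − 726.855 T = 601.92 T − 12460
98592 = 1328.775 T
T = 74.20 °C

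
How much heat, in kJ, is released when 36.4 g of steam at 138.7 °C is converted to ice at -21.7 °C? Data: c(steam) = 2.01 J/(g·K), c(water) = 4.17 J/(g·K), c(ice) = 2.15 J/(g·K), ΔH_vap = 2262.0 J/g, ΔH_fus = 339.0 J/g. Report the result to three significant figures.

q1 (cool steam 138.7→100 °C): 36.4 × 2.01 × 38.7 = 2831 J
q2 (condense at 100 °C): 36.4 × 2262.0 = 82337 J
q3 (cool water 100→0 °C): 36.4 × 4.17 × 100.0 = 15179 J
q4 (freeze at 0 °C): 36.4 × 339.0 = 12340 J
q5 (cool ice 0→-21.7 °C): 36.4 × 2.15 × 21.7 = 1698 J
Total: 2831 + 82337 + 15179 + 12340 + 1698 = 114385 J = 114 kJ

q = 114 kJ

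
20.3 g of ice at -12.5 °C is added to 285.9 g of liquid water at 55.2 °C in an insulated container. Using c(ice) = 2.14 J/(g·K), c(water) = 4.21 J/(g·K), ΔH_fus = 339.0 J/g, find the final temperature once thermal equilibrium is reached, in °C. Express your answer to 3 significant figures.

Heat to bring ice to 0 °C and melt it: q₁ = 20.3×2.14×12.5 + 20.3×339.0 = 7424.7 J
Heat the water can supply cooling to 0 °C: 285.9×4.21×55.2 = 66440.9 J > q₁, so all ice melts.
Energy balance: 285.9×4.21×(55.2 − T) = 7424.7 + 20.3×4.21×(T − 0)
1203.639(55.2 − T) = 7424.7 + 85.463 T
66440.9 − 7424.7 = 1289.102 T
T = 59016.2 / 1289.102 = 45.78 °C

T_f = 45.8 °C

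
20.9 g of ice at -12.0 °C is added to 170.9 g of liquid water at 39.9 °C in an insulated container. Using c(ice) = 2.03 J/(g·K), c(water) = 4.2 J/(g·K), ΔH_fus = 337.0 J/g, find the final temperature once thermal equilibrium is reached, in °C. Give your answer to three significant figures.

Heat to bring ice to 0 °C and melt it: q₁ = 20.9×2.03×12.0 + 20.9×337.0 = 7552.4 J
Heat the water can supply cooling to 0 °C: 170.9×4.2×39.9 = 28639.4 J > q₁, so all ice melts.
Energy balance: 170.9×4.2×(39.9 − T) = 7552.4 + 20.9×4.2×(T − 0)
717.78(39.9 − T) = 7552.4 + 87.78 T
28639.4 − 7552.4 = 805.56 T
T = 21087.0 / 805.56 = 26.18 °C

T_f = 26.2 °C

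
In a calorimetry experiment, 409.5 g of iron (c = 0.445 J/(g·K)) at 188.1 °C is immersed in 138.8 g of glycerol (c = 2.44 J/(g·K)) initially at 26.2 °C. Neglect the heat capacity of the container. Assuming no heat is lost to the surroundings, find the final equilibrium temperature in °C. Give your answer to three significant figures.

T_f = 82.8 °C

Heat lost by iron = heat gained by glycerol.
(409.5)(0.445)(188.1 − T) = (138.8)(2.44)(T − 26.2)
182.2275 (188.1 − T) = 338.672 (T − 26.2)
34277 − 182.2275 T = 338.672 T − 8873.2
43150.2 = 520.8995 T
T = 82.84 °C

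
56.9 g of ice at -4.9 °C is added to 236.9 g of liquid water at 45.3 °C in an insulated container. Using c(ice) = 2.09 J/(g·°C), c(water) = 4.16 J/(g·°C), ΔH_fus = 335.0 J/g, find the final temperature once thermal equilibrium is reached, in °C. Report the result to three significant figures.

T_f = 20.5 °C

Heat to bring ice to 0 °C and melt it: q₁ = 56.9×2.09×4.9 + 56.9×335.0 = 19644 J
Heat the water can supply cooling to 0 °C: 236.9×4.16×45.3 = 44643.3 J > q₁, so all ice melts.
Energy balance: 236.9×4.16×(45.3 − T) = 19644 + 56.9×4.16×(T − 0)
985.504(45.3 − T) = 19644 + 236.704 T
44643.3 − 19644 = 1222.208 T
T = 24999.3 / 1222.208 = 20.45 °C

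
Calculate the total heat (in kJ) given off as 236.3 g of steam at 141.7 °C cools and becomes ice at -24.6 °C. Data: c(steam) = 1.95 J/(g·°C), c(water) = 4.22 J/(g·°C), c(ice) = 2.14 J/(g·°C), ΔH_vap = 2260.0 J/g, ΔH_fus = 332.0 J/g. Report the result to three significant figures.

q = 744 kJ

q1 (cool steam 141.7→100 °C): 236.3 × 1.95 × 41.7 = 19215 J
q2 (condense at 100 °C): 236.3 × 2260.0 = 534038 J
q3 (cool water 100→0 °C): 236.3 × 4.22 × 100.0 = 99719 J
q4 (freeze at 0 °C): 236.3 × 332.0 = 78452 J
q5 (cool ice 0→-24.6 °C): 236.3 × 2.14 × 24.6 = 12440 J
Total: 19215 + 534038 + 99719 + 78452 + 12440 = 743864 J = 744 kJ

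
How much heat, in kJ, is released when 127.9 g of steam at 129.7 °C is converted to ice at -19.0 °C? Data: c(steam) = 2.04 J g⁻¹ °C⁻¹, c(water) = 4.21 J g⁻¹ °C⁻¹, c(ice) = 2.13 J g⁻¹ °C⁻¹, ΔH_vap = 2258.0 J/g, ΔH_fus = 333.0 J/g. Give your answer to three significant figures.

q = 398 kJ

q1 (cool steam 129.7→100 °C): 127.9 × 2.04 × 29.7 = 7749 J
q2 (condense at 100 °C): 127.9 × 2258.0 = 288798 J
q3 (cool water 100→0 °C): 127.9 × 4.21 × 100.0 = 53846 J
q4 (freeze at 0 °C): 127.9 × 333.0 = 42591 J
q5 (cool ice 0→-19.0 °C): 127.9 × 2.13 × 19.0 = 5176 J
Total: 7749 + 288798 + 53846 + 42591 + 5176 = 398160 J = 398 kJ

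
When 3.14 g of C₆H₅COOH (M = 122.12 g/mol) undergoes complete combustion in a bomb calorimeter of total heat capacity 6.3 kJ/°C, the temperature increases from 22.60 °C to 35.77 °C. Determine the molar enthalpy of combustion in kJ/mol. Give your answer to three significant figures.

ΔH = -3230 kJ/mol

ΔT = 35.77 − 22.60 = 13.17 °C
q_cal = C_cal × ΔT = 6.3 × 13.17 = 82.971 kJ
n = 3.14 / 122.12 = 0.02571 mol
q_rxn = −q_cal = -82.971 kJ
ΔH = -82.971 / 0.02571 = -3227 kJ/mol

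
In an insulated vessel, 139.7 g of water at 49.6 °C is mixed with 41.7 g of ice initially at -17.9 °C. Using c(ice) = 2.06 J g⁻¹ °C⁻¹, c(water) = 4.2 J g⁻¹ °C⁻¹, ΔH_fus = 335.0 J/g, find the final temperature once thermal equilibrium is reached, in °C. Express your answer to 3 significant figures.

Heat to bring ice to 0 °C and melt it: q₁ = 41.7×2.06×17.9 + 41.7×335.0 = 15507 J
Heat the water can supply cooling to 0 °C: 139.7×4.2×49.6 = 29102.3 J > q₁, so all ice melts.
Energy balance: 139.7×4.2×(49.6 − T) = 15507 + 41.7×4.2×(T − 0)
586.74(49.6 − T) = 15507 + 175.14 T
29102.3 − 15507 = 761.88 T
T = 13595.3 / 761.88 = 17.84 °C

T_f = 17.8 °C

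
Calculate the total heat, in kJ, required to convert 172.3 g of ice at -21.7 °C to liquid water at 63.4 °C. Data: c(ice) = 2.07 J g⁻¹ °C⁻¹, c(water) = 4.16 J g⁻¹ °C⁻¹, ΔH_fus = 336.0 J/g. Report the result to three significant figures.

q1 (heat ice -21.7→0.0 °C): 172.3 × 2.07 × 21.7 = 7740 J
q2 (melt at 0 °C): 172.3 × 336.0 = 57893 J
q3 (heat water 0.0→63.4 °C): 172.3 × 4.16 × 63.4 = 45443 J
Total: 7740 + 57893 + 45443 = 111076 J = 111 kJ

q = 111 kJ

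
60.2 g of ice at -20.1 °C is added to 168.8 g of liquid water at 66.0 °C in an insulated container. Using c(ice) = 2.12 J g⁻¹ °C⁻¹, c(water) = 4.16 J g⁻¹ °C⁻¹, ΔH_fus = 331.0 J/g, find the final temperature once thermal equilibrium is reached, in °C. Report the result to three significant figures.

T_f = 25.0 °C

Heat to bring ice to 0 °C and melt it: q₁ = 60.2×2.12×20.1 + 60.2×331.0 = 22491 J
Heat the water can supply cooling to 0 °C: 168.8×4.16×66.0 = 46345.7 J > q₁, so all ice melts.
Energy balance: 168.8×4.16×(66.0 − T) = 22491 + 60.2×4.16×(T − 0)
702.208(66.0 − T) = 22491 + 250.432 T
46345.7 − 22491 = 952.640 T
T = 23854.7 / 952.640 = 25.04 °C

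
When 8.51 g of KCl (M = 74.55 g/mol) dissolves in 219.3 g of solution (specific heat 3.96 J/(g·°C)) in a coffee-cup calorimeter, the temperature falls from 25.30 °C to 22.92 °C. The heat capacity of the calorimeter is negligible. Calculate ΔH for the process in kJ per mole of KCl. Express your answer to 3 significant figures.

ΔH = 18.1 kJ/mol

|ΔT| = |22.92 − 25.30| = 2.38 °C
|q_surr| = (219.3 × 3.96) × 2.38 = 868.428 × 2.38 = 2067 J
n(KCl) = 8.51 / 74.55 = 0.1142 mol
Temperature fell, so q_rxn = +|q_surr| = 2.067 kJ
ΔH = q_rxn / n = 18.10 kJ/mol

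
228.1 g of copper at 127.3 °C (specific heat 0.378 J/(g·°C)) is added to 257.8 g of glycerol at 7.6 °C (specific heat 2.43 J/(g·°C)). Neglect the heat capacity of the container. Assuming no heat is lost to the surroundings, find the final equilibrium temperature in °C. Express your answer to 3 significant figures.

T_f = 22.1 °C

Heat lost by copper = heat gained by glycerol.
(228.1)(0.378)(127.3 − T) = (257.8)(2.43)(T − 7.6)
86.2218 (127.3 − T) = 626.454 (T − 7.6)
10976 − 86.2218 T = 626.454 T − 4761.1
15737.1 = 712.6758 T
T = 22.08 °C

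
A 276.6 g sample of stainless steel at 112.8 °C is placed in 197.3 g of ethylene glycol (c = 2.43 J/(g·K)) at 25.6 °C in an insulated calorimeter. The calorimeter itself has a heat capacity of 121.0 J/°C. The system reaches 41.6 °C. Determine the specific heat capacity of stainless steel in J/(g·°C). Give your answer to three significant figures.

c = 0.488 J/(g·°C)

q_gained = (197.3 × 2.43 + 121.0) × (41.6 − 25.6) = 9607 J
q_lost = 276.6 × c × (112.8 − 41.6) = 19693.92 c
Set equal: c = 9607 / 19693.92 = 0.488 J/(g·°C)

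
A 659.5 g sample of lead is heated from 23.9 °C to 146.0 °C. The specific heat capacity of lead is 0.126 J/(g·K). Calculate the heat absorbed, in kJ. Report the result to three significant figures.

q = m c ΔT = 659.5 × 0.126 × (146.0 − 23.9)
q = 659.5 × 0.126 × 122.1 = 10146 J = 10.1 kJ

q = 10.1 kJ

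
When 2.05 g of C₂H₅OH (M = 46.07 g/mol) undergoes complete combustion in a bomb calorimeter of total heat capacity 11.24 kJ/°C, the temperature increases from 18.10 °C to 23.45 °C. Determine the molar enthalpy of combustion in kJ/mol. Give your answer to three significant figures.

ΔT = 23.45 − 18.10 = 5.35 °C
q_cal = C_cal × ΔT = 11.24 × 5.35 = 60.134 kJ
n = 2.05 / 46.07 = 0.04450 mol
q_rxn = −q_cal = -60.134 kJ
ΔH = -60.134 / 0.04450 = -1351 kJ/mol

ΔH = -1350 kJ/mol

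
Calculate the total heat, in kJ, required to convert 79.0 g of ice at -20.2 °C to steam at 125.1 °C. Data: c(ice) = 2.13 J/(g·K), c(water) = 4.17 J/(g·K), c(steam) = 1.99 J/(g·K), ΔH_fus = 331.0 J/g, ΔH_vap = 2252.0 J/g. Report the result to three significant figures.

q1 (heat ice -20.2→0.0 °C): 79.0 × 2.13 × 20.2 = 3399 J
q2 (melt at 0 °C): 79.0 × 331.0 = 26149 J
q3 (heat water 0.0→100.0 °C): 79.0 × 4.17 × 100.0 = 32943 J
q4 (vaporize at 100 °C): 79.0 × 2252.0 = 177908 J
q5 (heat steam 100.0→125.1 °C): 79.0 × 1.99 × 25.1 = 3946 J
Total: 3399 + 26149 + 32943 + 177908 + 3946 = 244345 J = 244 kJ

q = 244 kJ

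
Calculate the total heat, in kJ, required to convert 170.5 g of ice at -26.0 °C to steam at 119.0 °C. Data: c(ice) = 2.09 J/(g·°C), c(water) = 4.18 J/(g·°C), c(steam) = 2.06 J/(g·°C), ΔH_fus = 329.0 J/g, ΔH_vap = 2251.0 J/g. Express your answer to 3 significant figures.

q = 527 kJ

q1 (heat ice -26.0→0.0 °C): 170.5 × 2.09 × 26.0 = 9265 J
q2 (melt at 0 °C): 170.5 × 329.0 = 56095 J
q3 (heat water 0.0→100.0 °C): 170.5 × 4.18 × 100.0 = 71269 J
q4 (vaporize at 100 °C): 170.5 × 2251.0 = 383796 J
q5 (heat steam 100.0→119.0 °C): 170.5 × 2.06 × 19.0 = 6673 J
Total: 9265 + 56095 + 71269 + 383796 + 6673 = 527098 J = 527 kJ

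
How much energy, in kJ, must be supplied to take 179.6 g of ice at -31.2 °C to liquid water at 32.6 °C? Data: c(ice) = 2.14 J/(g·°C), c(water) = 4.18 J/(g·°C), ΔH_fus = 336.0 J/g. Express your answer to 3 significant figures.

q = 96.8 kJ

q1 (heat ice -31.2→0.0 °C): 179.6 × 2.14 × 31.2 = 11992 J
q2 (melt at 0 °C): 179.6 × 336.0 = 60346 J
q3 (heat water 0.0→32.6 °C): 179.6 × 4.18 × 32.6 = 24474 J
Total: 11992 + 60346 + 24474 = 96812 J = 96.8 kJ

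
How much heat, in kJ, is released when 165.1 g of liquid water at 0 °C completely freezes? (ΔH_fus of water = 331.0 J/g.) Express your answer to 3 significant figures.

q = 54.6 kJ

q = m × ΔH_fus = 165.1 × 331.0 = 54648 J = 54.6 kJ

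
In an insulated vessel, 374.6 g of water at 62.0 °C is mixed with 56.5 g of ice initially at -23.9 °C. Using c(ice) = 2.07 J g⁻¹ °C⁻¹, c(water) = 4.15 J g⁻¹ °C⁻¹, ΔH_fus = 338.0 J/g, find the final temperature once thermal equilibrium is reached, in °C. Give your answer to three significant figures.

T_f = 41.6 °C

Heat to bring ice to 0 °C and melt it: q₁ = 56.5×2.07×23.9 + 56.5×338.0 = 21892 J
Heat the water can supply cooling to 0 °C: 374.6×4.15×62.0 = 96384.6 J > q₁, so all ice melts.
Energy balance: 374.6×4.15×(62.0 − T) = 21892 + 56.5×4.15×(T − 0)
1554.59(62.0 − T) = 21892 + 234.475 T
96384.6 − 21892 = 1789.065 T
T = 74492.6 / 1789.065 = 41.64 °C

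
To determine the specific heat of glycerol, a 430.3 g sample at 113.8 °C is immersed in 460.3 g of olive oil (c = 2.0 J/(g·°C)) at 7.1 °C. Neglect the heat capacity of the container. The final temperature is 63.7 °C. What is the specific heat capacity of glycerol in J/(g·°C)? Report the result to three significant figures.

q_gained = (460.3 × 2.0) × (63.7 − 7.1) = 52110 J
q_lost = 430.3 × c × (113.8 − 63.7) = 21558.03 c
Set equal: c = 52110 / 21558.03 = 2.42 J/(g·°C)

c = 2.42 J/(g·°C)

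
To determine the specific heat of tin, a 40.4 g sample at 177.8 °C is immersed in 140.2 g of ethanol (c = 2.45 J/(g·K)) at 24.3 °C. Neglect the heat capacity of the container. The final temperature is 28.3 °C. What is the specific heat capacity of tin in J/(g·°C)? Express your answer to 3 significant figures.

c = 0.227 J/(g·°C)

q_gained = (140.2 × 2.45) × (28.3 − 24.3) = 1374 J
q_lost = 40.4 × c × (177.8 − 28.3) = 6039.8 c
Set equal: c = 1374 / 6039.8 = 0.227 J/(g·°C)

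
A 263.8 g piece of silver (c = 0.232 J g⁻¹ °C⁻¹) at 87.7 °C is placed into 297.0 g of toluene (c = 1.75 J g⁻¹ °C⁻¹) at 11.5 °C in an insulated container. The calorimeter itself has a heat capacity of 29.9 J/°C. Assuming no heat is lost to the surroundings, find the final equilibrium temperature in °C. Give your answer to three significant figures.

Heat lost by silver = heat gained by toluene + calorimeter.
(263.8)(0.232)(87.7 − T) = [(297.0)(1.75) + 29.9](T − 11.5)
61.2016 (87.7 − T) = 549.65 (T − 11.5)
5367.4 − 61.2016 T = 549.65 T − 6321.0
11688.4 = 610.8516 T
T = 19.13 °C

T_f = 19.1 °C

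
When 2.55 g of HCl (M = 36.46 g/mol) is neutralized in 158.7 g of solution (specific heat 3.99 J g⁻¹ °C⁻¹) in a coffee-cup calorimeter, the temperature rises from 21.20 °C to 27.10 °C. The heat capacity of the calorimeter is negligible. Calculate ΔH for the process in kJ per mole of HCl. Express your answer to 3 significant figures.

|ΔT| = |27.10 − 21.20| = 5.90 °C
|q_surr| = (158.7 × 3.99) × 5.90 = 633.213 × 5.90 = 3736 J
n(HCl) = 2.55 / 36.46 = 0.06994 mol
Temperature rose, so q_rxn = −|q_surr| = -3.736 kJ
ΔH = q_rxn / n = -53.42 kJ/mol

ΔH = -53.4 kJ/mol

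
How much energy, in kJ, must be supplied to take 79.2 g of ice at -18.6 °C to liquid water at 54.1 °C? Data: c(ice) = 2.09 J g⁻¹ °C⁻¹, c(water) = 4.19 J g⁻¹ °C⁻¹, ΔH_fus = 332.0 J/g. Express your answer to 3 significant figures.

q1 (heat ice -18.6→0.0 °C): 79.2 × 2.09 × 18.6 = 3079 J
q2 (melt at 0 °C): 79.2 × 332.0 = 26294 J
q3 (heat water 0.0→54.1 °C): 79.2 × 4.19 × 54.1 = 17953 J
Total: 3079 + 26294 + 17953 = 47326 J = 47.3 kJ

q = 47.3 kJ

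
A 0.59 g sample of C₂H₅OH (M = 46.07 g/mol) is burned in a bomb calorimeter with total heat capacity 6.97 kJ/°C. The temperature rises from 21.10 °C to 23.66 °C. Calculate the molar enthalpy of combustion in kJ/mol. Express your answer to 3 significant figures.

ΔH = -1390 kJ/mol

ΔT = 23.66 − 21.10 = 2.56 °C
q_cal = C_cal × ΔT = 6.97 × 2.56 = 17.8432 kJ
n = 0.59 / 46.07 = 0.01281 mol
q_rxn = −q_cal = -17.8432 kJ
ΔH = -17.8432 / 0.01281 = -1393 kJ/mol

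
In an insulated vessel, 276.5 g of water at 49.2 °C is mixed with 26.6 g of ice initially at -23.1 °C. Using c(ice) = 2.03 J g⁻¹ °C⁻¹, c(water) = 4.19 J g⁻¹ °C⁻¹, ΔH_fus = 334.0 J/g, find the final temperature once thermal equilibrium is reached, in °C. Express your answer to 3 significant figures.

Heat to bring ice to 0 °C and melt it: q₁ = 26.6×2.03×23.1 + 26.6×334.0 = 10132 J
Heat the water can supply cooling to 0 °C: 276.5×4.19×49.2 = 56999.9 J > q₁, so all ice melts.
Energy balance: 276.5×4.19×(49.2 − T) = 10132 + 26.6×4.19×(T − 0)
1158.535(49.2 − T) = 10132 + 111.454 T
56999.9 − 10132 = 1269.989 T
T = 46867.9 / 1269.989 = 36.90 °C

T_f = 36.9 °C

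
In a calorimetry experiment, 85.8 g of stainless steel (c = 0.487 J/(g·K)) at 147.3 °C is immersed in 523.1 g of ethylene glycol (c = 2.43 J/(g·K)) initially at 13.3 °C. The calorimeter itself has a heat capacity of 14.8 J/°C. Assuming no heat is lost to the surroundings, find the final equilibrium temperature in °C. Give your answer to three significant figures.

T_f = 17.5 °C

Heat lost by stainless steel = heat gained by ethylene glycol + calorimeter.
(85.8)(0.487)(147.3 − T) = [(523.1)(2.43) + 14.8](T − 13.3)
41.7846 (147.3 − T) = 1285.933 (T − 13.3)
6154.9 − 41.7846 T = 1285.933 T − 17103
23257.9 = 1327.7176 T
T = 17.52 °C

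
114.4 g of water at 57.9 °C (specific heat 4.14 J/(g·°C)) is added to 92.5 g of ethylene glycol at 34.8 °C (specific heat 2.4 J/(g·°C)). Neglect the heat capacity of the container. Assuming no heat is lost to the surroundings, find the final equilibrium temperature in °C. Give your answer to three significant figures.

T_f = 50.5 °C

Heat lost by water = heat gained by ethylene glycol.
(114.4)(4.14)(57.9 − T) = (92.5)(2.4)(T − 34.8)
473.616 (57.9 − T) = 222 (T − 34.8)
27422 − 473.616 T = 222 T − 7725.6
35147.6 = 695.616 T
T = 50.53 °C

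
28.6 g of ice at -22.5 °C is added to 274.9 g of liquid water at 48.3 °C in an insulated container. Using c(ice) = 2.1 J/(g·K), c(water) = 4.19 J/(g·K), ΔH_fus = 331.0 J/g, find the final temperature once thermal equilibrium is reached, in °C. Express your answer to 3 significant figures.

T_f = 35.2 °C

Heat to bring ice to 0 °C and melt it: q₁ = 28.6×2.1×22.5 + 28.6×331.0 = 10818 J
Heat the water can supply cooling to 0 °C: 274.9×4.19×48.3 = 55633.4 J > q₁, so all ice melts.
Energy balance: 274.9×4.19×(48.3 − T) = 10818 + 28.6×4.19×(T − 0)
1151.831(48.3 − T) = 10818 + 119.834 T
55633.4 − 10818 = 1271.665 T
T = 44815.4 / 1271.665 = 35.24 °C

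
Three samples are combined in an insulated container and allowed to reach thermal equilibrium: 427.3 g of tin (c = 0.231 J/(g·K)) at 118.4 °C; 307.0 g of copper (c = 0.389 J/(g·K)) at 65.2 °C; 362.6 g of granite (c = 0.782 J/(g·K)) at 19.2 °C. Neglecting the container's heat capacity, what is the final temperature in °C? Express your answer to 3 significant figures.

Σ mᵢcᵢ(T − Tᵢ) = 0  ⇒  T = Σ mᵢcᵢTᵢ / Σ mᵢcᵢ
Σ mᵢcᵢ = 427.3×0.231 + 307.0×0.389 + 362.6×0.782 = 501.6825
Σ mᵢcᵢTᵢ = 98.7063×118.4 + 119.423×65.2 + 283.5532×19.2 = 24917
T = 24917 / 501.6825 = 49.67 °C

T_f = 49.7 °C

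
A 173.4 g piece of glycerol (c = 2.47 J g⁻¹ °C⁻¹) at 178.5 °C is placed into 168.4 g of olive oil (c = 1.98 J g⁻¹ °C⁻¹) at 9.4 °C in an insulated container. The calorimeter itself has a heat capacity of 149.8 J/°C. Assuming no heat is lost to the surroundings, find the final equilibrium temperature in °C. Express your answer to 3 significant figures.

Heat lost by glycerol = heat gained by olive oil + calorimeter.
(173.4)(2.47)(178.5 − T) = [(168.4)(1.98) + 149.8](T − 9.4)
428.298 (178.5 − T) = 483.232 (T − 9.4)
76451 − 428.298 T = 483.232 T − 4542.4
80993.4 = 911.530 T
T = 88.85 °C

T_f = 88.9 °C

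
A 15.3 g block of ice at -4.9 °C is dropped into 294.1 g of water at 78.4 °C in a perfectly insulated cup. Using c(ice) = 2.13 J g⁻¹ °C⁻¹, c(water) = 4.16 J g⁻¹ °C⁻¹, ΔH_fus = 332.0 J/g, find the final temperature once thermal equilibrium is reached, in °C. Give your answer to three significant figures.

T_f = 70.5 °C

Heat to bring ice to 0 °C and melt it: q₁ = 15.3×2.13×4.9 + 15.3×332.0 = 5239.3 J
Heat the water can supply cooling to 0 °C: 294.1×4.16×78.4 = 95919.0 J > q₁, so all ice melts.
Energy balance: 294.1×4.16×(78.4 − T) = 5239.3 + 15.3×4.16×(T − 0)
1223.456(78.4 − T) = 5239.3 + 63.648 T
95919.0 − 5239.3 = 1287.104 T
T = 90679.7 / 1287.104 = 70.45 °C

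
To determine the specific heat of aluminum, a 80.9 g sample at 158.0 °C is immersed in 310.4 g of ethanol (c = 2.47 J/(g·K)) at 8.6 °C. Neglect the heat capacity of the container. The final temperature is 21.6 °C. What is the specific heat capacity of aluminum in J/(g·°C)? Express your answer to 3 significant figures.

c = 0.903 J/(g·°C)

q_gained = (310.4 × 2.47) × (21.6 − 8.6) = 9967 J
q_lost = 80.9 × c × (158.0 − 21.6) = 11034.76 c
Set equal: c = 9967 / 11034.76 = 0.903 J/(g·°C)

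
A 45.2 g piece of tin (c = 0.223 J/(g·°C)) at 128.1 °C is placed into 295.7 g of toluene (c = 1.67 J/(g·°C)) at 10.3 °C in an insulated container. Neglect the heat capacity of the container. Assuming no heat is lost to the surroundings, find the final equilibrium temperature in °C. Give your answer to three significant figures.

Heat lost by tin = heat gained by toluene.
(45.2)(0.223)(128.1 − T) = (295.7)(1.67)(T − 10.3)
10.0796 (128.1 − T) = 493.819 (T − 10.3)
1291.2 − 10.0796 T = 493.819 T − 5086.3
6377.5 = 503.8986 T
T = 12.66 °C

T_f = 12.7 °C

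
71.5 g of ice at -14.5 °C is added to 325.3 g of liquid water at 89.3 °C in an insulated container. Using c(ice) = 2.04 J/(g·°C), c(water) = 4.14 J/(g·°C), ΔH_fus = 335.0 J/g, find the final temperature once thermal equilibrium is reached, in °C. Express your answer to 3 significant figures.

T_f = 57.3 °C

Heat to bring ice to 0 °C and melt it: q₁ = 71.5×2.04×14.5 + 71.5×335.0 = 26067 J
Heat the water can supply cooling to 0 °C: 325.3×4.14×89.3 = 120264 J > q₁, so all ice melts.
Energy balance: 325.3×4.14×(89.3 − T) = 26067 + 71.5×4.14×(T − 0)
1346.742(89.3 − T) = 26067 + 296.01 T
120264 − 26067 = 1642.752 T
T = 94197 / 1642.752 = 57.34 °C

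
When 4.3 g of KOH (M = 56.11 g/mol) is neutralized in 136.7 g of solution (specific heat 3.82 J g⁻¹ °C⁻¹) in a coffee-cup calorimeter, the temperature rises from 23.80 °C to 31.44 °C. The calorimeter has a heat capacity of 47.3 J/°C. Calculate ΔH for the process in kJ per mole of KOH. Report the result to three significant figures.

|ΔT| = |31.44 − 23.80| = 7.64 °C
|q_surr| = (136.7 × 3.82 + 47.3) × 7.64 = 569.494 × 7.64 = 4351 J
n(KOH) = 4.3 / 56.11 = 0.07664 mol
Temperature rose, so q_rxn = −|q_surr| = -4.351 kJ
ΔH = q_rxn / n = -56.77 kJ/mol

ΔH = -56.8 kJ/mol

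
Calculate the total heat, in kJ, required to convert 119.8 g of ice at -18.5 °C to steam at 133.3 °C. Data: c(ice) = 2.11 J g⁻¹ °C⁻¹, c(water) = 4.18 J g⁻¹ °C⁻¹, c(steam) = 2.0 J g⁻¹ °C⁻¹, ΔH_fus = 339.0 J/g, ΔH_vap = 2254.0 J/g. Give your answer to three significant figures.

q = 373 kJ

q1 (heat ice -18.5→0.0 °C): 119.8 × 2.11 × 18.5 = 4676 J
q2 (melt at 0 °C): 119.8 × 339.0 = 40612 J
q3 (heat water 0.0→100.0 °C): 119.8 × 4.18 × 100.0 = 50076 J
q4 (vaporize at 100 °C): 119.8 × 2254.0 = 270029 J
q5 (heat steam 100.0→133.3 °C): 119.8 × 2.0 × 33.3 = 7979 J
Total: 4676 + 40612 + 50076 + 270029 + 7979 = 373372 J = 373 kJ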